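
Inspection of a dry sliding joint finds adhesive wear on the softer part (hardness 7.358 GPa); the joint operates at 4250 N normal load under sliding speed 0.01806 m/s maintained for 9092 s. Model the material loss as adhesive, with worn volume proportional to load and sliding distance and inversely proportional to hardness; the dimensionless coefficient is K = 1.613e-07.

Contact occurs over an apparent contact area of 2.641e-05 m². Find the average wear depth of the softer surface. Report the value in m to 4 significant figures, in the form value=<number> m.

value=5.793e-07 m

Quoted intermediates are rounded; all working math runs at full precision; one last rounding to four significant figures.
Convert: Total distance L = v·t = 0.01806 m/s × 9092 s = 164.2 m.
Convert: Hardness H = 7.358 GPa = 7.358e+09 Pa.
As SI base values: W = 4250 N, H = 7.358e+09 Pa, K = 1.613e-07.
The Archard volume V = K·W·L/H = 1.613e-07 · 4250 · 164.2 / 7.358e+09 = 1.530e-11 m³.
Depth h = V/A = 1.530e-11 / 2.641e-05 = 5.793e-07 m.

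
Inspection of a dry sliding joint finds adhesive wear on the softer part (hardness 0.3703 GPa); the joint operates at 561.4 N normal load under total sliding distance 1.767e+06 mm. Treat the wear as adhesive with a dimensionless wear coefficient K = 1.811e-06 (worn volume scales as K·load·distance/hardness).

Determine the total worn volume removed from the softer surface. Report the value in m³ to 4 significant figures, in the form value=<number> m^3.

value=4.851e-09 m^3

Intermediates are displayed rounded. The algebra maintains full float precision, and a single final rounding, at four significant digits.
Convert: Total distance L = 1.767e+06 mm = 1767 m.
Convert: Hardness H = 0.3703 GPa = 3.703e+08 Pa.
Collected in SI base units: W = 561.4 N, H = 3.703e+08 Pa, K = 1.811e-06.
By Archard's law, V = K·W·L/H = 1.811e-06 · 561.4 · 1767 / 3.703e+08 = 4.851e-09 m³.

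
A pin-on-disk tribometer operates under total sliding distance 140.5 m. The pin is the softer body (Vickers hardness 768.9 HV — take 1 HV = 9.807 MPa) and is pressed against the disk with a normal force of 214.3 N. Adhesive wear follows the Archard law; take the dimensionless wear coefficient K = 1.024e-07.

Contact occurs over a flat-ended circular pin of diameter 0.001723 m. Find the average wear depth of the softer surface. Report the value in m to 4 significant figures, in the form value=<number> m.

Each operation holds full float precision — the intermediates are displayed rounded; rounded just once to four significant digits.
Convert: Hardness H = 768.9 HV × 9.807 MPa/HV = 7541 MPa = 7.541e+09 Pa.
Convert: Contact area A = π·d²/4 = π·(0.001723 m)²/4 = 2.332e-06 m².
Working in SI base units: W = 214.3 N, H = 7.541e+09 Pa, K = 1.024e-07.
Worn volume V = K·W·L/H = 1.024e-07 · 214.3 · 140.5 / 7.541e+09 = 4.089e-13 m³.
Mean wear depth h = V/A = 4.089e-13 / 2.332e-06 = 1.754e-07 m.

value=1.754e-07 m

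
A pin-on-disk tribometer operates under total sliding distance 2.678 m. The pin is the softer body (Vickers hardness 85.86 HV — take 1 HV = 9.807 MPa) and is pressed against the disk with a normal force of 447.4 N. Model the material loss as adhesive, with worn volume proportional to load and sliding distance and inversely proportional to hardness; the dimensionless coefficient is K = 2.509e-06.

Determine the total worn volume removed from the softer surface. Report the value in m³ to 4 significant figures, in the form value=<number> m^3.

value=3.570e-12 m^3

All working math maintains exact precision. The intermediates are shown rounded — a single final rounding: four significant digits.
Convert: Hardness H = 85.86 HV × 9.807 MPa/HV = 842.0 MPa = 8.420e+08 Pa.
In SI base units, W = 447.4 N, H = 8.420e+08 Pa, K = 2.509e-06.
The Archard volume V = K·W·L/H = 2.509e-06 · 447.4 · 2.678 / 8.420e+08 = 3.570e-12 m³.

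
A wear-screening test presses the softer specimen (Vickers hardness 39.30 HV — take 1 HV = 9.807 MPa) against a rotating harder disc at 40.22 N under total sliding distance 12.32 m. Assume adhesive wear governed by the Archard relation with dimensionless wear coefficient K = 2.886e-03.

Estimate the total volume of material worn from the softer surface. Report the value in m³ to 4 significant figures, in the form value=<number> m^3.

Intermediates are printed rounded. The algebra keeps full float precision, and a single final rounding to four significant digits.
Hardness H = 39.30 HV × 9.807 MPa/HV = 385.4 MPa = 3.854e+08 Pa.
As SI base values: W = 40.22 N, H = 3.854e+08 Pa, K = 2.886e-03.
Apply Archard: V = K·W·L/H = 2.886e-03 · 40.22 · 12.32 / 3.854e+08 = 3.710e-09 m³.

value=3.710e-09 m^3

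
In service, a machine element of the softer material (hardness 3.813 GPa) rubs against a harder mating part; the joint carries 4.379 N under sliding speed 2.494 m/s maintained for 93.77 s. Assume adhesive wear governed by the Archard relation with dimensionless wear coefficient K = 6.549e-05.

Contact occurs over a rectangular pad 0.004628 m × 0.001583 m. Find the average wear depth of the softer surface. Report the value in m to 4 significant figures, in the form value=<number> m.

Displayed values are rounded, and all arithmetic holds full float precision — one last rounding: 4 significant digits.
The distance L = v·t = 2.494 m/s × 93.77 s = 233.9 m.
Hardness H = 3.813 GPa = 3.813e+09 Pa.
Contact area A = 0.004628 m × 0.001583 m = 7.326e-06 m².
Working in SI base units: W = 4.379 N, H = 3.813e+09 Pa, K = 6.549e-05.
Archard volume V = K·W·L/H = 6.549e-05 · 4.379 · 233.9 / 3.813e+09 = 1.759e-11 m³.
Average depth h = V/A = 1.759e-11 / 7.326e-06 = 2.401e-06 m.

value=2.401e-06 m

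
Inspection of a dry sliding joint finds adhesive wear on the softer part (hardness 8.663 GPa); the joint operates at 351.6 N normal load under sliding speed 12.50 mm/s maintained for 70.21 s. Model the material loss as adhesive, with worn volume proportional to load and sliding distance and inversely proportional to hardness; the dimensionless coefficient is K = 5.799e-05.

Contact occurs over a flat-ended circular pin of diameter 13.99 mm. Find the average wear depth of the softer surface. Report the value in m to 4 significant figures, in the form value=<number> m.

The computation runs at full float precision. The intermediates are shown rounded — rounded just once: 4 significant figures.
Convert: Sliding speed v = 12.50 mm/s = 0.01250 m/s. Sliding distance L = v·t = 0.01250 m/s × 70.21 s = 0.8776 m.
Convert: Hardness H = 8.663 GPa = 8.663e+09 Pa.
Convert: Pin diameter d = 13.99 mm = 0.01399 m. Contact area A = π·d²/4 = π·(0.01399 m)²/4 = 1.537e-04 m².
Collected in SI base units: W = 351.6 N, H = 8.663e+09 Pa, K = 5.799e-05.
Archard volume V = K·W·L/H = 5.799e-05 · 351.6 · 0.8776 / 8.663e+09 = 2.066e-12 m³.
Wear depth h = V/A = 2.066e-12 / 1.537e-04 = 1.344e-08 m.

value=1.344e-08 m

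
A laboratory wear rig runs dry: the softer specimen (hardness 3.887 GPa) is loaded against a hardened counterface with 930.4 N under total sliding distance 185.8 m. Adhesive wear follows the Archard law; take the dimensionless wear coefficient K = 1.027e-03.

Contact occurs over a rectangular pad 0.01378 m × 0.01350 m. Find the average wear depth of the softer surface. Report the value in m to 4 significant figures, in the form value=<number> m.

value=2.455e-04 m

The intermediates appear rounded, and each operation keeps full precision. Rounded once at the end: 4 significant figures.
Convert: Hardness H = 3.887 GPa = 3.887e+09 Pa.
Convert: Contact area A = 0.01378 m × 0.01350 m = 1.860e-04 m².
SI base units throughout: W = 930.4 N, H = 3.887e+09 Pa, K = 1.027e-03.
Volume removed: V = K·W·L/H = 1.027e-03 · 930.4 · 185.8 / 3.887e+09 = 4.567e-08 m³.
Depth of wear h = V/A = 4.567e-08 / 1.860e-04 = 2.455e-04 m.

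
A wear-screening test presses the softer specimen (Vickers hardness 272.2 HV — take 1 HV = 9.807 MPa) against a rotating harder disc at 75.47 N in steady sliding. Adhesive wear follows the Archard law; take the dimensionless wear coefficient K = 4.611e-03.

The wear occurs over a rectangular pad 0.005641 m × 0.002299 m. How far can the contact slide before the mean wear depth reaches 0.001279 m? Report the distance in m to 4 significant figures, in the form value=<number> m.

All working math carries full precision. Quoted intermediates are rounded, and one last rounding to four significant digits.
Convert: Hardness H = 272.2 HV × 9.807 MPa/HV = 2669 MPa = 2.669e+09 Pa.
Convert: Contact area A = 0.005641 m × 0.002299 m = 1.297e-05 m².
Working in SI base units: W = 75.47 N, H = 2.669e+09 Pa, K = 4.611e-03.
Wearable volume V_lim = h_lim·A = 0.001279 · 1.297e-05 = 1.659e-08 m³.
Inverting, life L = V_lim·H/(K·W) = 1.659e-08 · 2.669e+09 / (4.611e-03 · 75.47) = 127.2 m.

value=127.2 m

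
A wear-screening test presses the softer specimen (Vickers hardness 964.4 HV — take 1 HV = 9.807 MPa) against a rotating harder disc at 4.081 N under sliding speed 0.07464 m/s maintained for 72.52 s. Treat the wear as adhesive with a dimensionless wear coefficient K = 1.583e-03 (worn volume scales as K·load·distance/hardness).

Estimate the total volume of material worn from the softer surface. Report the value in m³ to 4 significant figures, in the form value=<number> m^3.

Quoted intermediates are rounded; the algebra keeps full float precision; rounded just once, at 4 significant digits.
Distance covered L = v·t = 0.07464 m/s × 72.52 s = 5.413 m.
Hardness H = 964.4 HV × 9.807 MPa/HV = 9458 MPa = 9.458e+09 Pa.
Restated in SI base units: W = 4.081 N, H = 9.458e+09 Pa, K = 1.583e-03.
Wear volume V = K·W·L/H = 1.583e-03 · 4.081 · 5.413 / 9.458e+09 = 3.697e-12 m³.

value=3.697e-12 m^3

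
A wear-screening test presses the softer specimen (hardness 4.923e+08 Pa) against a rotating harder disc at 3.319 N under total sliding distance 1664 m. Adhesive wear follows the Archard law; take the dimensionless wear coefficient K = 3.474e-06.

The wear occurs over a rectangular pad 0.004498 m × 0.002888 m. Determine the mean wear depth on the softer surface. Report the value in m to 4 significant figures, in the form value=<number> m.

The algebra maintains full float precision; quoted intermediates are rounded. Rounded just once to four significant figures.
Convert: Contact area A = 0.004498 m × 0.002888 m = 1.299e-05 m².
In SI base units: W = 3.319 N, H = 4.923e+08 Pa, K = 3.474e-06.
Volume removed: V = K·W·L/H = 3.474e-06 · 3.319 · 1664 / 4.923e+08 = 3.897e-11 m³.
Wear depth h = V/A = 3.897e-11 / 1.299e-05 = 3.000e-06 m.

value=3.000e-06 m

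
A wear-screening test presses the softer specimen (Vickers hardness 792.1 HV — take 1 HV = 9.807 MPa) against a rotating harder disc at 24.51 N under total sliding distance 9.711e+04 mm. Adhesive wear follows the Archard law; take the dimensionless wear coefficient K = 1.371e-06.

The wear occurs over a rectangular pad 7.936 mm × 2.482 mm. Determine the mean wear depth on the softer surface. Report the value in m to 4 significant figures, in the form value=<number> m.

Shown intermediates are rounded; the algebra keeps full float precision — a single final rounding, at four significant figures.
Distance L = 9.711e+04 mm = 97.11 m.
Hardness H = 792.1 HV × 9.807 MPa/HV = 7768 MPa = 7.768e+09 Pa.
Pad sides 7.936 mm × 2.482 mm = 0.007936 m × 0.002482 m. Contact area A = 0.007936 m × 0.002482 m = 1.970e-05 m².
In SI base units: W = 24.51 N, H = 7.768e+09 Pa, K = 1.371e-06.
Apply Archard: V = K·W·L/H = 1.371e-06 · 24.51 · 97.11 / 7.768e+09 = 4.201e-13 m³.
Mean depth h = V/A = 4.201e-13 / 1.970e-05 = 2.133e-08 m.

value=2.133e-08 m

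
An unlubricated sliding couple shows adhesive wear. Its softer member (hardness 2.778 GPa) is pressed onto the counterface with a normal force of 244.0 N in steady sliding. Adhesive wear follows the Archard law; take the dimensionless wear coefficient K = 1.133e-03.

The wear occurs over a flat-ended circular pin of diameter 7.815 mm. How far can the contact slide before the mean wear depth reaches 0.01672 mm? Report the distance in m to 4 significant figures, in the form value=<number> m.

value=8.059 m

The algebra keeps full float precision — intermediates appear rounded. Rounded just once: four significant digits.
Hardness H = 2.778 GPa = 2.778e+09 Pa.
Pin diameter d = 7.815 mm = 0.007815 m. Contact area A = π·d²/4 = π·(0.007815 m)²/4 = 4.797e-05 m².
Depth limit h_lim = 0.01672 mm = 1.672e-05 m.
Expressed in SI base units: W = 244.0 N, H = 2.778e+09 Pa, K = 1.133e-03.
Limit volume V_lim = h_lim·A = 1.672e-05 · 4.797e-05 = 8.020e-10 m³.
Sliding life L = V_lim·H/(K·W) = 8.020e-10 · 2.778e+09 / (1.133e-03 · 244.0) = 8.059 m.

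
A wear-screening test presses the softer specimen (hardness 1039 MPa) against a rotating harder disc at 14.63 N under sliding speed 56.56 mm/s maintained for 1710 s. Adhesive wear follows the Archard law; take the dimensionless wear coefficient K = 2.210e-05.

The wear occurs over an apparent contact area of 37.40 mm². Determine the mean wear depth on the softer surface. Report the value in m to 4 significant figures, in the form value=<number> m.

All arithmetic runs at full precision. Intermediate values appear rounded; rounded once at the end, at 4 significant figures.
Convert: Sliding speed v = 56.56 mm/s = 0.05656 m/s. Distance covered L = v·t = 0.05656 m/s × 1710 s = 96.72 m.
Convert: Hardness H = 1039 MPa = 1.039e+09 Pa.
Convert: Contact area A = 37.40 mm² = 3.740e-05 m².
As SI base values: W = 14.63 N, H = 1.039e+09 Pa, K = 2.210e-05.
Archard relation: V = K·W·L/H = 2.210e-05 · 14.63 · 96.72 / 1.039e+09 = 3.010e-11 m³.
Depth of wear h = V/A = 3.010e-11 / 3.740e-05 = 8.047e-07 m.

value=8.047e-07 m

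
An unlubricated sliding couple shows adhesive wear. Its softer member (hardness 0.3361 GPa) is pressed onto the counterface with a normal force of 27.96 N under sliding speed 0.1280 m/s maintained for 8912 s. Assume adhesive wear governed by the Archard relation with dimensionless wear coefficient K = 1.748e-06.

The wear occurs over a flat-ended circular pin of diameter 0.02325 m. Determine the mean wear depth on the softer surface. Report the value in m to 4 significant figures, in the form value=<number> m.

value=3.907e-07 m

The algebra runs at full float precision; the intermediates are printed rounded — one last rounding to 4 significant figures.
Distance L = v·t = 0.1280 m/s × 8912 s = 1141 m.
Hardness H = 0.3361 GPa = 3.361e+08 Pa.
Contact area A = π·d²/4 = π·(0.02325 m)²/4 = 4.246e-04 m².
Working in SI base units: W = 27.96 N, H = 3.361e+08 Pa, K = 1.748e-06.
Archard relation: V = K·W·L/H = 1.748e-06 · 27.96 · 1141 / 3.361e+08 = 1.659e-10 m³.
Wear depth h = V/A = 1.659e-10 / 4.246e-04 = 3.907e-07 m.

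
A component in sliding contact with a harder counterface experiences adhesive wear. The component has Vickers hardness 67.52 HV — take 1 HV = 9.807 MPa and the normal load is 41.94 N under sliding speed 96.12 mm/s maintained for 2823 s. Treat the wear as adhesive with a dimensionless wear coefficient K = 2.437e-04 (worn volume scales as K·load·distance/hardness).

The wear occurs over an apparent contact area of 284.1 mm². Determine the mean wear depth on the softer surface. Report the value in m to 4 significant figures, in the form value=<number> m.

The intermediates are displayed rounded; each operation holds full precision; one last rounding, at four significant figures.
Sliding speed v = 96.12 mm/s = 0.09612 m/s. Distance L = v·t = 0.09612 m/s × 2823 s = 271.3 m.
Hardness H = 67.52 HV × 9.807 MPa/HV = 662.2 MPa = 6.622e+08 Pa.
Contact area A = 284.1 mm² = 2.841e-04 m².
Working in SI base units: W = 41.94 N, H = 6.622e+08 Pa, K = 2.437e-04.
Archard relation: V = K·W·L/H = 2.437e-04 · 41.94 · 271.3 / 6.622e+08 = 4.188e-09 m³.
Mean depth h = V/A = 4.188e-09 / 2.841e-04 = 1.474e-05 m.

value=1.474e-05 m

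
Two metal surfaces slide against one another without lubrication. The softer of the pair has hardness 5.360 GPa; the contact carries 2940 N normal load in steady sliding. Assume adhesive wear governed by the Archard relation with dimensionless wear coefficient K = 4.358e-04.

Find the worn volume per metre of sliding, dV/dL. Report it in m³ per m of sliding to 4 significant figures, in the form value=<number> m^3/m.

All arithmetic runs at full float precision — intermediates are shown rounded. Rounded just once, at 4 significant digits.
Hardness H = 5.360 GPa = 5.360e+09 Pa.
Restated in SI base units: W = 2940 N, H = 5.360e+09 Pa, K = 4.358e-04.
The wear rate dV/dL = K·W/H — distance-free: 4.358e-04 · 2940 / 5.360e+09 = 2.390e-10 m³/m.

value=2.390e-10 m^3/m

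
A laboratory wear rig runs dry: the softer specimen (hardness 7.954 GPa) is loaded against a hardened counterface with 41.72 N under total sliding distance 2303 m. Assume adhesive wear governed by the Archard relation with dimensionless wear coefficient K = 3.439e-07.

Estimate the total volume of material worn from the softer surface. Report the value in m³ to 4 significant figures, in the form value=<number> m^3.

All working math carries full float precision — intermediate values are shown rounded, and a single final rounding to four significant digits.
Convert: Hardness H = 7.954 GPa = 7.954e+09 Pa.
Expressed in SI base units: W = 41.72 N, H = 7.954e+09 Pa, K = 3.439e-07.
The Archard volume V = K·W·L/H = 3.439e-07 · 41.72 · 2303 / 7.954e+09 = 4.154e-12 m³.

value=4.154e-12 m^3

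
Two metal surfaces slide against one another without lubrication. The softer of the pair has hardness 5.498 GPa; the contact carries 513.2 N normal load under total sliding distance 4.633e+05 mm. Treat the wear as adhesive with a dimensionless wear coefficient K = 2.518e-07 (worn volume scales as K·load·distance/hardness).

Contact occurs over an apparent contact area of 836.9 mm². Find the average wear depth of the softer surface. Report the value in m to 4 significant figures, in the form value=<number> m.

The computation holds exact precision, and the intermediates appear rounded. Rounded just once to 4 significant figures.
Distance covered L = 4.633e+05 mm = 463.3 m.
Hardness H = 5.498 GPa = 5.498e+09 Pa.
Contact area A = 836.9 mm² = 8.369e-04 m².
In SI base units, W = 513.2 N, H = 5.498e+09 Pa, K = 2.518e-07.
Archard relation: V = K·W·L/H = 2.518e-07 · 513.2 · 463.3 / 5.498e+09 = 1.089e-11 m³.
Average depth h = V/A = 1.089e-11 / 8.369e-04 = 1.301e-08 m.

value=1.301e-08 m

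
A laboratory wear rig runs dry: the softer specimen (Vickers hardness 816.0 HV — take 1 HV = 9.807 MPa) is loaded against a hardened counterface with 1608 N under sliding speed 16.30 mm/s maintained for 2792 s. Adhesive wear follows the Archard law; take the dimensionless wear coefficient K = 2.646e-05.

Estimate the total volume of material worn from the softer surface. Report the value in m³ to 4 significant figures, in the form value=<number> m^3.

All arithmetic keeps full precision. Intermediates are shown rounded — rounded once at the end, at four significant digits.
Convert: Sliding speed v = 16.30 mm/s = 0.01630 m/s. Distance covered L = v·t = 0.01630 m/s × 2792 s = 45.51 m.
Convert: Hardness H = 816.0 HV × 9.807 MPa/HV = 8003 MPa = 8.003e+09 Pa.
In SI base units: W = 1608 N, H = 8.003e+09 Pa, K = 2.646e-05.
Archard volume V = K·W·L/H = 2.646e-05 · 1608 · 45.51 / 8.003e+09 = 2.420e-10 m³.

value=2.420e-10 m^3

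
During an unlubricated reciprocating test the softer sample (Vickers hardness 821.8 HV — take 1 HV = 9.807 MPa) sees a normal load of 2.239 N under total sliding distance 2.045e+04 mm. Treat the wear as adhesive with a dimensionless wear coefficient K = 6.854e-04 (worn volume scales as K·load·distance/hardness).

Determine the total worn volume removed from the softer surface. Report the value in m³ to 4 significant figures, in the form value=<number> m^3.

Quoted intermediates are rounded; all working math maintains exact precision — a lone final rounding to 4 significant digits.
Convert: Path length L = 2.045e+04 mm = 20.45 m.
Convert: Hardness H = 821.8 HV × 9.807 MPa/HV = 8059 MPa = 8.059e+09 Pa.
SI base units throughout: W = 2.239 N, H = 8.059e+09 Pa, K = 6.854e-04.
Archard volume V = K·W·L/H = 6.854e-04 · 2.239 · 20.45 / 8.059e+09 = 3.894e-12 m³.

value=3.894e-12 m^3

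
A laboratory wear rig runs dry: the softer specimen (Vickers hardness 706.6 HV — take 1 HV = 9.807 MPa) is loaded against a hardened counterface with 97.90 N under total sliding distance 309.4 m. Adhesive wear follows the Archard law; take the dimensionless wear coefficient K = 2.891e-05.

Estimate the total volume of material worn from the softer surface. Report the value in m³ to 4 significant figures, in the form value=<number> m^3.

value=1.264e-10 m^3

Intermediates appear rounded — the computation maintains full precision, and one last rounding, at 4 significant digits.
Hardness H = 706.6 HV × 9.807 MPa/HV = 6930 MPa = 6.930e+09 Pa.
In SI base units: W = 97.90 N, H = 6.930e+09 Pa, K = 2.891e-05.
Archard relation: V = K·W·L/H = 2.891e-05 · 97.90 · 309.4 / 6.930e+09 = 1.264e-10 m³.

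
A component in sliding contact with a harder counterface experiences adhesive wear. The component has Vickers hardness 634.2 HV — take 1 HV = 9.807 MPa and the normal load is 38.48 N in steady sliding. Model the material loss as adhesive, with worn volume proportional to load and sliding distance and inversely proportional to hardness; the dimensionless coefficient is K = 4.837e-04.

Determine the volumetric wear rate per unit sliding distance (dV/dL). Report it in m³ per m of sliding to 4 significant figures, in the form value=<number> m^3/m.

All working math carries exact precision; intermediate values are displayed rounded, and rounded just once, at four significant digits.
Hardness H = 634.2 HV × 9.807 MPa/HV = 6220 MPa = 6.220e+09 Pa.
Working in SI base units: W = 38.48 N, H = 6.220e+09 Pa, K = 4.837e-04.
The wear rate dV/dL = K·W/H: 4.837e-04 · 38.48 / 6.220e+09 = 2.993e-12 m³/m.

value=2.993e-12 m^3/m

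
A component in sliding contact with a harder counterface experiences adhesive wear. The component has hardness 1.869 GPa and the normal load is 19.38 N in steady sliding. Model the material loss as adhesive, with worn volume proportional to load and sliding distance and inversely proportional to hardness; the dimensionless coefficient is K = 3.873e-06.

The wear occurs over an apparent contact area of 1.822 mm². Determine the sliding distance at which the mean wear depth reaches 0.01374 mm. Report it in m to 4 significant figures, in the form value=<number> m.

value=623.4 m

The intermediates are printed rounded; every step runs at full precision, and a single final rounding: 4 significant figures.
Convert: Hardness H = 1.869 GPa = 1.869e+09 Pa.
Convert: Contact area A = 1.822 mm² = 1.822e-06 m².
Convert: Depth limit h_lim = 0.01374 mm = 1.374e-05 m.
In SI base units: W = 19.38 N, H = 1.869e+09 Pa, K = 3.873e-06.
Wearable volume V_lim = h_lim·A = 1.374e-05 · 1.822e-06 = 2.503e-11 m³.
So the life L = V_lim·H/(K·W) = 2.503e-11 · 1.869e+09 / (3.873e-06 · 19.38) = 623.4 m.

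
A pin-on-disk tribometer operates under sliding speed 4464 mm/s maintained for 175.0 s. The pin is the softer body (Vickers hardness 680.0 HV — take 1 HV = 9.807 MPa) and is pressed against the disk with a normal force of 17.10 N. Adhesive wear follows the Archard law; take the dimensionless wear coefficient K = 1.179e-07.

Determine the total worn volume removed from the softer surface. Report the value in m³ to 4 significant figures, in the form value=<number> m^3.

value=2.362e-13 m^3

Printed values are rounded; all working math carries exact precision — one last rounding: 4 significant figures.
Convert: Sliding speed v = 4464 mm/s = 4.464 m/s. Distance L = v·t = 4.464 m/s × 175.0 s = 781.2 m.
Convert: Hardness H = 680.0 HV × 9.807 MPa/HV = 6669 MPa = 6.669e+09 Pa.
Working in SI base units: W = 17.10 N, H = 6.669e+09 Pa, K = 1.179e-07.
By Archard's law, V = K·W·L/H = 1.179e-07 · 17.10 · 781.2 / 6.669e+09 = 2.362e-13 m³.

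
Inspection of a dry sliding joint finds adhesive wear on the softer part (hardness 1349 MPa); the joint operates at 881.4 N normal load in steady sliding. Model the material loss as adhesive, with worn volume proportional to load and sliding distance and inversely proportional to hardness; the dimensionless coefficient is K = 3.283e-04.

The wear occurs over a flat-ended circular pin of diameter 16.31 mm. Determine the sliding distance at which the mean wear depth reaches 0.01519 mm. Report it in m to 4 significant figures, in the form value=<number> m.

value=14.80 m

All arithmetic maintains exact precision — printed values are rounded; a single final rounding: four significant figures.
Hardness H = 1349 MPa = 1.349e+09 Pa.
Pin diameter d = 16.31 mm = 0.01631 m. Contact area A = π·d²/4 = π·(0.01631 m)²/4 = 2.089e-04 m².
Depth limit h_lim = 0.01519 mm = 1.519e-05 m.
Expressed in SI base units: W = 881.4 N, H = 1.349e+09 Pa, K = 3.283e-04.
Allowed volume V_lim = h_lim·A = 1.519e-05 · 2.089e-04 = 3.174e-09 m³.
Sliding life L = V_lim·H/(K·W) = 3.174e-09 · 1.349e+09 / (3.283e-04 · 881.4) = 14.80 m.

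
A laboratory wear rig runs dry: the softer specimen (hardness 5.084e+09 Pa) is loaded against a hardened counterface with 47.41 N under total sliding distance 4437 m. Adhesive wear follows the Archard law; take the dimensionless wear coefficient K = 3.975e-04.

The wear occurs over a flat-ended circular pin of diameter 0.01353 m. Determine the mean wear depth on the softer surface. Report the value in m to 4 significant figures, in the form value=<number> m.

Intermediate values are displayed rounded. The algebra runs at full precision, and rounded just once, at 4 significant figures.
Contact area A = π·d²/4 = π·(0.01353 m)²/4 = 1.438e-04 m².
SI base units throughout: W = 47.41 N, H = 5.084e+09 Pa, K = 3.975e-04.
Worn volume V = K·W·L/H = 3.975e-04 · 47.41 · 4437 / 5.084e+09 = 1.645e-08 m³.
Average depth h = V/A = 1.645e-08 / 1.438e-04 = 1.144e-04 m.

value=1.144e-04 m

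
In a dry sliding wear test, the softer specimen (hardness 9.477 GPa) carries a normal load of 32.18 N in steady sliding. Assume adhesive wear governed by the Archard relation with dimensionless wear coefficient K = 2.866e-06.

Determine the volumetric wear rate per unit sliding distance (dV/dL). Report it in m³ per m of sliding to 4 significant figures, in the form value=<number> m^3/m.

value=9.732e-15 m^3/m

All working math maintains full precision, and intermediate values appear rounded — a lone final rounding to four significant figures.
Convert: Hardness H = 9.477 GPa = 9.477e+09 Pa.
Working in SI base units: W = 32.18 N, H = 9.477e+09 Pa, K = 2.866e-06.
Wear rate dV/dL = K·W/H, per unit distance: 2.866e-06 · 32.18 / 9.477e+09 = 9.732e-15 m³/m.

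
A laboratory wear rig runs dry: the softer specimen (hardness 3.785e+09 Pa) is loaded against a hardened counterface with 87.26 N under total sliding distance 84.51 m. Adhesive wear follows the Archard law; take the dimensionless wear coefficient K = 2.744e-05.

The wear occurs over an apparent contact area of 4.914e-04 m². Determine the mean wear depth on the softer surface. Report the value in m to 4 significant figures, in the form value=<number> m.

The computation maintains full precision; intermediate values are displayed rounded, and rounded once at the end: four significant figures.
Collected in SI base units: W = 87.26 N, H = 3.785e+09 Pa, K = 2.744e-05.
Archard volume V = K·W·L/H = 2.744e-05 · 87.26 · 84.51 / 3.785e+09 = 5.346e-11 m³.
Mean wear depth h = V/A = 5.346e-11 / 4.914e-04 = 1.088e-07 m.

value=1.088e-07 m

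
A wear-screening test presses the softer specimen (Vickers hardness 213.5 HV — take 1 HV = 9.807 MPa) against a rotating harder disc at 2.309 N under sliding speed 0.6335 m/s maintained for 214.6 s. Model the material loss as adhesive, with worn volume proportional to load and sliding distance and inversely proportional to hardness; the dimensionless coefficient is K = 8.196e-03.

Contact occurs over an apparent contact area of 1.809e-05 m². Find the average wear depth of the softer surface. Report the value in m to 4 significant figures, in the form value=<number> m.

value=6.792e-05 m

The intermediates are displayed rounded — the computation keeps exact precision; rounded just once, at four significant figures.
Convert: The distance L = v·t = 0.6335 m/s × 214.6 s = 135.9 m.
Convert: Hardness H = 213.5 HV × 9.807 MPa/HV = 2094 MPa = 2.094e+09 Pa.
Collected in SI base units: W = 2.309 N, H = 2.094e+09 Pa, K = 8.196e-03.
Worn volume V = K·W·L/H = 8.196e-03 · 2.309 · 135.9 / 2.094e+09 = 1.229e-09 m³.
Wear depth h = V/A = 1.229e-09 / 1.809e-05 = 6.792e-05 m.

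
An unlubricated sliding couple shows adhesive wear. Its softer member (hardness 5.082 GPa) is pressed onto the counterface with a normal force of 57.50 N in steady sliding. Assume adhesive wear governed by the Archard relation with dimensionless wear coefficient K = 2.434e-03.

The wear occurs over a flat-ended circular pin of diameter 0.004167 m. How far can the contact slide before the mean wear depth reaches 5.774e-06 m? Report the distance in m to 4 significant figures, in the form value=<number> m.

All arithmetic keeps exact precision. The intermediates are shown rounded — rounded just once, at 4 significant figures.
Convert: Hardness H = 5.082 GPa = 5.082e+09 Pa.
Convert: Contact area A = π·d²/4 = π·(0.004167 m)²/4 = 1.364e-05 m².
Working in SI base units: W = 57.50 N, H = 5.082e+09 Pa, K = 2.434e-03.
Permissible volume V_lim = h_lim·A = 5.774e-06 · 1.364e-05 = 7.874e-11 m³.
Thus life L = V_lim·H/(K·W) = 7.874e-11 · 5.082e+09 / (2.434e-03 · 57.50) = 2.859 m.

value=2.859 m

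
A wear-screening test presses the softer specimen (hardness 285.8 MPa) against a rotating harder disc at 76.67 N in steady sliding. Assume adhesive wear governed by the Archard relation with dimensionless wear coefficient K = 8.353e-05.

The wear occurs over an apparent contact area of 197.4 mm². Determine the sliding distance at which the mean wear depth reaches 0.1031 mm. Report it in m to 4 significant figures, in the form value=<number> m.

Quoted intermediates are rounded, and the algebra carries full float precision, and one final rounding, at four significant digits.
Hardness H = 285.8 MPa = 2.858e+08 Pa.
Contact area A = 197.4 mm² = 1.974e-04 m².
Depth limit h_lim = 0.1031 mm = 1.031e-04 m.
As SI base values: W = 76.67 N, H = 2.858e+08 Pa, K = 8.353e-05.
Permissible volume V_lim = h_lim·A = 1.031e-04 · 1.974e-04 = 2.035e-08 m³.
Life L = V_lim·H/(K·W) = 2.035e-08 · 2.858e+08 / (8.353e-05 · 76.67) = 908.2 m.

value=908.2 m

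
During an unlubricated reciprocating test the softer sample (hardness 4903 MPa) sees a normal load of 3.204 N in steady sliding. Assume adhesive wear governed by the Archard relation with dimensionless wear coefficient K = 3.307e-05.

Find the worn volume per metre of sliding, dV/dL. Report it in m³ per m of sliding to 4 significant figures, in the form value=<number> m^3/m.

value=2.161e-14 m^3/m

Intermediates are displayed rounded, and the algebra carries full precision; a lone final rounding, at four significant digits.
Hardness H = 4903 MPa = 4.903e+09 Pa.
SI base units throughout: W = 3.204 N, H = 4.903e+09 Pa, K = 3.307e-05.
Sliding wear rate dV/dL = K·W/H (independent of L): 3.307e-05 · 3.204 / 4.903e+09 = 2.161e-14 m³/m.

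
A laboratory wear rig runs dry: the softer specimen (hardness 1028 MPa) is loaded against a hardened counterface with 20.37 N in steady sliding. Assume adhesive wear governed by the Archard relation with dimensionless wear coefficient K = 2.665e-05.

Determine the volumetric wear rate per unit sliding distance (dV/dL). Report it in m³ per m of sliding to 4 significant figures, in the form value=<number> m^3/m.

Every step keeps full float precision. Intermediate values appear rounded. Rounded once at the end to four significant digits.
Hardness H = 1028 MPa = 1.028e+09 Pa.
Collected in SI base units: W = 20.37 N, H = 1.028e+09 Pa, K = 2.665e-05.
Rate of wear dV/dL = K·W/H — distance-free: 2.665e-05 · 20.37 / 1.028e+09 = 5.281e-13 m³/m.

value=5.281e-13 m^3/m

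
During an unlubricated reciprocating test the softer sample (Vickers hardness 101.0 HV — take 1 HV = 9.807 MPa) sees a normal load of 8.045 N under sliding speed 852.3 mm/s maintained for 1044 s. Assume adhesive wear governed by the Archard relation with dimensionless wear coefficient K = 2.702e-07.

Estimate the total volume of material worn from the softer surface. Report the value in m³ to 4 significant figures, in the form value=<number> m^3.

value=1.953e-12 m^3

Intermediates are displayed rounded, and the algebra keeps full precision, and a lone final rounding: 4 significant digits.
Convert: Sliding speed v = 852.3 mm/s = 0.8523 m/s. Total distance L = v·t = 0.8523 m/s × 1044 s = 889.8 m.
Convert: Hardness H = 101.0 HV × 9.807 MPa/HV = 990.5 MPa = 9.905e+08 Pa.
Collected in SI base units: W = 8.045 N, H = 9.905e+08 Pa, K = 2.702e-07.
Wear volume V = K·W·L/H = 2.702e-07 · 8.045 · 889.8 / 9.905e+08 = 1.953e-12 m³.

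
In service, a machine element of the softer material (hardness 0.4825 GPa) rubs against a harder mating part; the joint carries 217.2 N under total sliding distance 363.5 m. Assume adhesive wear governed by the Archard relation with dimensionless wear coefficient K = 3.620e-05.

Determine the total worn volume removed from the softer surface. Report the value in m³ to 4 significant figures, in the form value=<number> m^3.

All working math keeps exact precision; intermediates are displayed rounded — rounded once at the end to four significant figures.
Convert: Hardness H = 0.4825 GPa = 4.825e+08 Pa.
In SI base units, W = 217.2 N, H = 4.825e+08 Pa, K = 3.620e-05.
Archard volume V = K·W·L/H = 3.620e-05 · 217.2 · 363.5 / 4.825e+08 = 5.923e-09 m³.

value=5.923e-09 m^3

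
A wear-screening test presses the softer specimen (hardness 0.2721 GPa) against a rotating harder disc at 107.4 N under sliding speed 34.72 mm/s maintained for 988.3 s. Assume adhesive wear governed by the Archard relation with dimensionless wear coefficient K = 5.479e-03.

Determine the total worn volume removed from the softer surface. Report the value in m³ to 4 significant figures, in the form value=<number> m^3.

value=7.421e-08 m^3

Every step maintains full precision; shown intermediates are rounded; one final rounding, at four significant digits.
Sliding speed v = 34.72 mm/s = 0.03472 m/s. The distance L = v·t = 0.03472 m/s × 988.3 s = 34.31 m.
Hardness H = 0.2721 GPa = 2.721e+08 Pa.
In SI base units, W = 107.4 N, H = 2.721e+08 Pa, K = 5.479e-03.
Archard relation: V = K·W·L/H = 5.479e-03 · 107.4 · 34.31 / 2.721e+08 = 7.421e-08 m³.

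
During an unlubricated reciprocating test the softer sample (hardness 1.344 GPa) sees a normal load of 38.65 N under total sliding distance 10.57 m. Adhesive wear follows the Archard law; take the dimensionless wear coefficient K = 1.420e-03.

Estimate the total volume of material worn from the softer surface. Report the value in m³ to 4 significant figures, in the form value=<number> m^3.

value=4.316e-10 m^3

Each operation runs at exact precision. Quoted intermediates are rounded; a lone final rounding to 4 significant figures.
Hardness H = 1.344 GPa = 1.344e+09 Pa.
Expressed in SI base units: W = 38.65 N, H = 1.344e+09 Pa, K = 1.420e-03.
The Archard volume V = K·W·L/H = 1.420e-03 · 38.65 · 10.57 / 1.344e+09 = 4.316e-10 m³.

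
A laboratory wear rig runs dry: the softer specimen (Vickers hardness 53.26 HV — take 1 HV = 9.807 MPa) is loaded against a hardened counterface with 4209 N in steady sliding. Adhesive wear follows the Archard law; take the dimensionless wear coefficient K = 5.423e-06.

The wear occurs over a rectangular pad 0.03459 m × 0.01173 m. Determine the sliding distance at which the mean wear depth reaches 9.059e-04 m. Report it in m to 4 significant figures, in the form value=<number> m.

All arithmetic holds full precision — intermediates are printed rounded. Rounded once at the end, at four significant digits.
Hardness H = 53.26 HV × 9.807 MPa/HV = 522.3 MPa = 5.223e+08 Pa.
Contact area A = 0.03459 m × 0.01173 m = 4.057e-04 m².
In SI base units, W = 4209 N, H = 5.223e+08 Pa, K = 5.423e-06.
Wearable volume V_lim = h_lim·A = 9.059e-04 · 4.057e-04 = 3.676e-07 m³.
Sliding life L = V_lim·H/(K·W) = 3.676e-07 · 5.223e+08 / (5.423e-06 · 4209) = 8411 m.

value=8411 m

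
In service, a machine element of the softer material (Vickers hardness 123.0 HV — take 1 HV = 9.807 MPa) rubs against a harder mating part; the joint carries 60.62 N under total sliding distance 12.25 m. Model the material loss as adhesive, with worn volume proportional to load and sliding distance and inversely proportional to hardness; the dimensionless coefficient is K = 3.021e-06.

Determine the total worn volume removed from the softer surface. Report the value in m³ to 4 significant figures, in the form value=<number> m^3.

value=1.860e-12 m^3

The algebra keeps full float precision — quoted intermediates are rounded, and rounded once at the end: 4 significant figures.
Hardness H = 123.0 HV × 9.807 MPa/HV = 1206 MPa = 1.206e+09 Pa.
As SI base values: W = 60.62 N, H = 1.206e+09 Pa, K = 3.021e-06.
Wear volume V = K·W·L/H = 3.021e-06 · 60.62 · 12.25 / 1.206e+09 = 1.860e-12 m³.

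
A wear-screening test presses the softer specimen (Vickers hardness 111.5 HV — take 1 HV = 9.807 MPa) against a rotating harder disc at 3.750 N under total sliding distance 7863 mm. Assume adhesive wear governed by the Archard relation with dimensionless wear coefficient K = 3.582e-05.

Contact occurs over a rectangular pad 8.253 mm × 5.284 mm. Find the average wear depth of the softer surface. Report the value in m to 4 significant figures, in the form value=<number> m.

value=2.215e-08 m

Intermediates are printed rounded, and every step keeps full float precision, and one final rounding, at four significant digits.
Convert: Path length L = 7863 mm = 7.863 m.
Convert: Hardness H = 111.5 HV × 9.807 MPa/HV = 1093 MPa = 1.093e+09 Pa.
Convert: Pad sides 8.253 mm × 5.284 mm = 0.008253 m × 0.005284 m. Contact area A = 0.008253 m × 0.005284 m = 4.361e-05 m².
Expressed in SI base units: W = 3.750 N, H = 1.093e+09 Pa, K = 3.582e-05.
Volume removed: V = K·W·L/H = 3.582e-05 · 3.750 · 7.863 / 1.093e+09 = 9.659e-13 m³.
Depth h = V/A = 9.659e-13 / 4.361e-05 = 2.215e-08 m.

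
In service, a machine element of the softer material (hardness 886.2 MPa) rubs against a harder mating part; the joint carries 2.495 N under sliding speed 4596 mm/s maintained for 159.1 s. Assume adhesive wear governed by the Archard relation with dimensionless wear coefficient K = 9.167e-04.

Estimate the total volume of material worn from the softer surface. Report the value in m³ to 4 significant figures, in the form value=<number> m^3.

value=1.887e-09 m^3

All arithmetic maintains full float precision, and the intermediates are shown rounded — a single final rounding: 4 significant figures.
Convert: Sliding speed v = 4596 mm/s = 4.596 m/s. Distance covered L = v·t = 4.596 m/s × 159.1 s = 731.2 m.
Convert: Hardness H = 886.2 MPa = 8.862e+08 Pa.
As SI base values: W = 2.495 N, H = 8.862e+08 Pa, K = 9.167e-04.
Worn volume V = K·W·L/H = 9.167e-04 · 2.495 · 731.2 / 8.862e+08 = 1.887e-09 m³.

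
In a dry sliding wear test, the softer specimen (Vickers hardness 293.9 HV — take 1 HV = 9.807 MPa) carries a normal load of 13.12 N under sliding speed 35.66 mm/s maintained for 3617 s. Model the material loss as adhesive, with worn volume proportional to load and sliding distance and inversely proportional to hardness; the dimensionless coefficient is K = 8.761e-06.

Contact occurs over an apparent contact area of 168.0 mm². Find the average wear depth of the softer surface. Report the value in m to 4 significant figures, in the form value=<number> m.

The intermediates are displayed rounded, and all working math keeps exact precision; a lone final rounding to four significant figures.
Sliding speed v = 35.66 mm/s = 0.03566 m/s. The distance L = v·t = 0.03566 m/s × 3617 s = 129.0 m.
Hardness H = 293.9 HV × 9.807 MPa/HV = 2882 MPa = 2.882e+09 Pa.
Contact area A = 168.0 mm² = 1.680e-04 m².
As SI base values: W = 13.12 N, H = 2.882e+09 Pa, K = 8.761e-06.
Apply Archard: V = K·W·L/H = 8.761e-06 · 13.12 · 129.0 / 2.882e+09 = 5.144e-12 m³.
Mean wear depth h = V/A = 5.144e-12 / 1.680e-04 = 3.062e-08 m.

value=3.062e-08 m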